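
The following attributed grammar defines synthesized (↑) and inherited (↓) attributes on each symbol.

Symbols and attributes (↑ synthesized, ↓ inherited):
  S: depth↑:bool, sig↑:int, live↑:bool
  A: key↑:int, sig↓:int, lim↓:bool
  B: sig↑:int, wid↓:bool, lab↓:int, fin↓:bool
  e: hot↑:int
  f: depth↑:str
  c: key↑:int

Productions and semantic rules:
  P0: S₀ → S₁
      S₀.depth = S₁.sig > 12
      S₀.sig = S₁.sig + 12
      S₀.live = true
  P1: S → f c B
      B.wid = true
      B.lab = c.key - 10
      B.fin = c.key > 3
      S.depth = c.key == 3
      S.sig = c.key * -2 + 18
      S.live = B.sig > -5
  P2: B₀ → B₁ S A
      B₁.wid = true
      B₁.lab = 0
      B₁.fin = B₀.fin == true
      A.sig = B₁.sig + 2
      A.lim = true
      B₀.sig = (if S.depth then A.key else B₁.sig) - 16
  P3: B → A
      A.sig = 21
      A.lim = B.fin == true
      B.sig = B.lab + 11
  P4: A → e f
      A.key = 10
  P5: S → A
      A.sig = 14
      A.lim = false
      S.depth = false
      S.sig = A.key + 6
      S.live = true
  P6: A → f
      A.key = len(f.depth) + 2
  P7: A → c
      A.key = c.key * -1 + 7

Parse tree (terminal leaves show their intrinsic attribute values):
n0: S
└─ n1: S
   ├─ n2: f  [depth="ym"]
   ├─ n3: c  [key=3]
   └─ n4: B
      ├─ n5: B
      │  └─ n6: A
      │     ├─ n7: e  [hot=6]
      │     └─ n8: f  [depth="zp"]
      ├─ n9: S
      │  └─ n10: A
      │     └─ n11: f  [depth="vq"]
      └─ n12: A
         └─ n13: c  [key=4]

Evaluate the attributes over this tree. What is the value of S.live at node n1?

1. n2.depth = "ym"  [terminal]
2. n3.key = 3  [terminal]
3. n4.wid = true  [true]
4. n4.lab = -7  [c.key - 10]
5. n4.fin = false  [c.key > 3]
6. n5.wid = true  [true]
7. n5.lab = 0  [0]
8. n5.fin = false  [B₀.fin == true]
9. n6.sig = 21  [21]
10. n6.lim = false  [B.fin == true]
11. n7.hot = 6  [terminal]
12. n8.depth = "zp"  [terminal]
13. n6.key = 10  [10]
14. n5.sig = 11  [B.lab + 11]
15. n10.sig = 14  [14]
16. n10.lim = false  [false]
17. n11.depth = "vq"  [terminal]
18. n10.key = 4  [len(f.depth) + 2]
19. n9.depth = false  [false]
20. n9.sig = 10  [A.key + 6]
21. n9.live = true  [true]
22. n12.sig = 13  [B₁.sig + 2]
23. n12.lim = true  [true]
24. n13.key = 4  [terminal]
25. n12.key = 3  [c.key * -1 + 7]
26. n4.sig = -5  [(if S.depth then A.key else B₁.sig) - 16]
27. n1.depth = true  [c.key == 3]
28. n1.sig = 12  [c.key * -2 + 18]
29. n1.live = false  [B.sig > -5]
30. n0.depth = false  [S₁.sig > 12]
31. n0.sig = 24  [S₁.sig + 12]
32. n0.live = true  [true]

false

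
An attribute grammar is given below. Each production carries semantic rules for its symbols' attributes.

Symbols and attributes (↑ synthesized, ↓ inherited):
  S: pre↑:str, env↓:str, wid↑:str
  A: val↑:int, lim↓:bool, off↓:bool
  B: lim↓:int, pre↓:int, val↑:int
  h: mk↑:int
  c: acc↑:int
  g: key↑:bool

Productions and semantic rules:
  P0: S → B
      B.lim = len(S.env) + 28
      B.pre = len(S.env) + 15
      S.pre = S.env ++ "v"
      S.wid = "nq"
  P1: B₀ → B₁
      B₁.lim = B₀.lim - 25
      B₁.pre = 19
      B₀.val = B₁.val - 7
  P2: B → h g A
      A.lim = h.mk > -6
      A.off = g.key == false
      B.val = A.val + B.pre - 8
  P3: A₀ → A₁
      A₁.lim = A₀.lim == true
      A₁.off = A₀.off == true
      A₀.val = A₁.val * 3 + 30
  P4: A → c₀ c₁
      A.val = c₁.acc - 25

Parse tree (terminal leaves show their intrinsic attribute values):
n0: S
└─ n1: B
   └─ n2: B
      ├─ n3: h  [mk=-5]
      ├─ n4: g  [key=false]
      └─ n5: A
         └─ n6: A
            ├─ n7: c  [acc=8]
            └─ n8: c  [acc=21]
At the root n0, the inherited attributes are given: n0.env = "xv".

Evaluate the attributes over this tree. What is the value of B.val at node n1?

1. n0.env = "xv"  [given at root]
2. n1.lim = 30  [len(S.env) + 28]
3. n1.pre = 17  [len(S.env) + 15]
4. n2.lim = 5  [B₀.lim - 25]
5. n2.pre = 19  [19]
6. n3.mk = -5  [terminal]
7. n4.key = false  [terminal]
8. n5.lim = true  [h.mk > -6]
9. n5.off = true  [g.key == false]
10. n6.lim = true  [A₀.lim == true]
11. n6.off = true  [A₀.off == true]
12. n7.acc = 8  [terminal]
13. n8.acc = 21  [terminal]
14. n6.val = -4  [c₁.acc - 25]
15. n5.val = 18  [A₁.val * 3 + 30]
16. n2.val = 29  [A.val + B.pre - 8]
17. n1.val = 22  [B₁.val - 7]
18. n0.pre = "xvv"  [S.env ++ "v"]
19. n0.wid = "nq"  ["nq"]

22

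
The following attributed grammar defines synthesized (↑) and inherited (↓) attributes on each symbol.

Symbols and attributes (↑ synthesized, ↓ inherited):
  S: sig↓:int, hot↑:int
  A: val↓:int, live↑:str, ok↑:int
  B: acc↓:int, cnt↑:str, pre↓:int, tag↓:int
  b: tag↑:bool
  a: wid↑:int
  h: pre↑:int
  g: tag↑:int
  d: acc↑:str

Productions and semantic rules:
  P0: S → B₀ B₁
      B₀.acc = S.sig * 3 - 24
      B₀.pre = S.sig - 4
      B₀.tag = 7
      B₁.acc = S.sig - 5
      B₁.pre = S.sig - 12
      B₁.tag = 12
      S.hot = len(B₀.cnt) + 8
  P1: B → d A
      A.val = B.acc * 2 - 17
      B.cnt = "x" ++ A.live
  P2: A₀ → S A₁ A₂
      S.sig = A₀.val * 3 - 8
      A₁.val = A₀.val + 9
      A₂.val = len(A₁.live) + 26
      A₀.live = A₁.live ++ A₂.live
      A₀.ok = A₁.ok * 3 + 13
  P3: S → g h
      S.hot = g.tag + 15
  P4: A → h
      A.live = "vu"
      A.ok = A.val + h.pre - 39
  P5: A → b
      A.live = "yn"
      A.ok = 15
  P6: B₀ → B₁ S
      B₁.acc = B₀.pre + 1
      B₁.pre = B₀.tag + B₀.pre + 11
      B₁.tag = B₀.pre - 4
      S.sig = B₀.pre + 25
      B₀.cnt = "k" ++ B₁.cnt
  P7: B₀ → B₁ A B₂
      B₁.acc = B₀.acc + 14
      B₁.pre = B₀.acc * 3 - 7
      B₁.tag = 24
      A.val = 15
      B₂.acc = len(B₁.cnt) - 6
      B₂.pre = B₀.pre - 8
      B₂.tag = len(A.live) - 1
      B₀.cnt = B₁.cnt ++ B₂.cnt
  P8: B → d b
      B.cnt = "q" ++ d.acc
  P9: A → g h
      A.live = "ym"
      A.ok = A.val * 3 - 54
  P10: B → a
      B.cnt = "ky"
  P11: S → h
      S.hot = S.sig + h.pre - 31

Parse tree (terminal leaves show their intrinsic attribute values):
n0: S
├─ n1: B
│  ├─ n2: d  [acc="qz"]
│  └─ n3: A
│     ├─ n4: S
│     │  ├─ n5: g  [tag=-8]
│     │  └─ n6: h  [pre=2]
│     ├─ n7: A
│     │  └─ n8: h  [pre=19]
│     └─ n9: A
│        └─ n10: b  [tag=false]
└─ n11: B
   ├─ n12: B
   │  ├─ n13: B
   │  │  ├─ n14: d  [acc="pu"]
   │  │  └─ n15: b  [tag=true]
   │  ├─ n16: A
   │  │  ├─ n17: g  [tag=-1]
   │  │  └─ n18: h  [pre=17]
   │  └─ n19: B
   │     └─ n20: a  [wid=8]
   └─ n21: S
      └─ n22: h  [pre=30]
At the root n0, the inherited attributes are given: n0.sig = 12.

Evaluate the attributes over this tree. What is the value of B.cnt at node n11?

1. n0.sig = 12  [given at root]
2. n1.acc = 12  [S.sig * 3 - 24]
3. n1.pre = 8  [S.sig - 4]
4. n1.tag = 7  [7]
5. n2.acc = "qz"  [terminal]
6. n3.val = 7  [B.acc * 2 - 17]
7. n4.sig = 13  [A₀.val * 3 - 8]
8. n5.tag = -8  [terminal]
9. n6.pre = 2  [terminal]
10. n4.hot = 7  [g.tag + 15]
11. n7.val = 16  [A₀.val + 9]
12. n8.pre = 19  [terminal]
13. n7.live = "vu"  ["vu"]
14. n7.ok = -4  [A.val + h.pre - 39]
15. n9.val = 28  [len(A₁.live) + 26]
16. n10.tag = false  [terminal]
17. n9.live = "yn"  ["yn"]
18. n9.ok = 15  [15]
19. n3.live = "vuyn"  [A₁.live ++ A₂.live]
20. n3.ok = 1  [A₁.ok * 3 + 13]
21. n1.cnt = "xvuyn"  ["x" ++ A.live]
22. n11.acc = 7  [S.sig - 5]
23. n11.pre = 0  [S.sig - 12]
24. n11.tag = 12  [12]
25. n12.acc = 1  [B₀.pre + 1]
26. n12.pre = 23  [B₀.tag + B₀.pre + 11]
27. n12.tag = -4  [B₀.pre - 4]
28. n13.acc = 15  [B₀.acc + 14]
29. n13.pre = -4  [B₀.acc * 3 - 7]
30. n13.tag = 24  [24]
31. n14.acc = "pu"  [terminal]
32. n15.tag = true  [terminal]
33. n13.cnt = "qpu"  ["q" ++ d.acc]
34. n16.val = 15  [15]
35. n17.tag = -1  [terminal]
36. n18.pre = 17  [terminal]
37. n16.live = "ym"  ["ym"]
38. n16.ok = -9  [A.val * 3 - 54]
39. n19.acc = -3  [len(B₁.cnt) - 6]
40. n19.pre = 15  [B₀.pre - 8]
41. n19.tag = 1  [len(A.live) - 1]
42. n20.wid = 8  [terminal]
43. n19.cnt = "ky"  ["ky"]
44. n12.cnt = "qpuky"  [B₁.cnt ++ B₂.cnt]
45. n21.sig = 25  [B₀.pre + 25]
46. n22.pre = 30  [terminal]
47. n21.hot = 24  [S.sig + h.pre - 31]
48. n11.cnt = "kqpuky"  ["k" ++ B₁.cnt]
49. n0.hot = 13  [len(B₀.cnt) + 8]

"kqpuky"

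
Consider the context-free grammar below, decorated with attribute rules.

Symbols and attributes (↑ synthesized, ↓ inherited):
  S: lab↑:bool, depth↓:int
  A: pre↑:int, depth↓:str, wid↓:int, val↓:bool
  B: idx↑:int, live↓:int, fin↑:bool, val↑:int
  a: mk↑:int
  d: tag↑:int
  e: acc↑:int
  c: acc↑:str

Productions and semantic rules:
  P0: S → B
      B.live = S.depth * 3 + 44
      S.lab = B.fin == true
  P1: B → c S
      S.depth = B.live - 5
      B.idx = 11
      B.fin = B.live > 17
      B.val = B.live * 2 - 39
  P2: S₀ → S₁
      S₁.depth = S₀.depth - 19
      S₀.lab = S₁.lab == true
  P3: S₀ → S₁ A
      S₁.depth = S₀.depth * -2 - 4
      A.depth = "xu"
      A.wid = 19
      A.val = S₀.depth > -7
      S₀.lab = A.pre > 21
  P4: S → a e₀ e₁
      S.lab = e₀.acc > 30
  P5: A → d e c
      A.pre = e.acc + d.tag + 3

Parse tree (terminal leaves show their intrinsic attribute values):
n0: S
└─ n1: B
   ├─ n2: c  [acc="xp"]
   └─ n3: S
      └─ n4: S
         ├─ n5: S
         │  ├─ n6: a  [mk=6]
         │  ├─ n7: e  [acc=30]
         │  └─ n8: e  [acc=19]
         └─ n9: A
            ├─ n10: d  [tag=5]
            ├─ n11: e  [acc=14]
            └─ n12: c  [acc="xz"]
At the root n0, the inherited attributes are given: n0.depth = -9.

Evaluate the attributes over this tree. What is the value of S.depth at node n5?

10

1. n0.depth = -9  [given at root]
2. n1.live = 17  [S.depth * 3 + 44]
3. n2.acc = "xp"  [terminal]
4. n3.depth = 12  [B.live - 5]
5. n4.depth = -7  [S₀.depth - 19]
6. n5.depth = 10  [S₀.depth * -2 - 4]
7. n6.mk = 6  [terminal]
8. n7.acc = 30  [terminal]
9. n8.acc = 19  [terminal]
10. n5.lab = false  [e₀.acc > 30]
11. n9.depth = "xu"  ["xu"]
12. n9.wid = 19  [19]
13. n9.val = false  [S₀.depth > -7]
14. n10.tag = 5  [terminal]
15. n11.acc = 14  [terminal]
16. n12.acc = "xz"  [terminal]
17. n9.pre = 22  [e.acc + d.tag + 3]
18. n4.lab = true  [A.pre > 21]
19. n3.lab = true  [S₁.lab == true]
20. n1.idx = 11  [11]
21. n1.fin = false  [B.live > 17]
22. n1.val = -5  [B.live * 2 - 39]
23. n0.lab = false  [B.fin == true]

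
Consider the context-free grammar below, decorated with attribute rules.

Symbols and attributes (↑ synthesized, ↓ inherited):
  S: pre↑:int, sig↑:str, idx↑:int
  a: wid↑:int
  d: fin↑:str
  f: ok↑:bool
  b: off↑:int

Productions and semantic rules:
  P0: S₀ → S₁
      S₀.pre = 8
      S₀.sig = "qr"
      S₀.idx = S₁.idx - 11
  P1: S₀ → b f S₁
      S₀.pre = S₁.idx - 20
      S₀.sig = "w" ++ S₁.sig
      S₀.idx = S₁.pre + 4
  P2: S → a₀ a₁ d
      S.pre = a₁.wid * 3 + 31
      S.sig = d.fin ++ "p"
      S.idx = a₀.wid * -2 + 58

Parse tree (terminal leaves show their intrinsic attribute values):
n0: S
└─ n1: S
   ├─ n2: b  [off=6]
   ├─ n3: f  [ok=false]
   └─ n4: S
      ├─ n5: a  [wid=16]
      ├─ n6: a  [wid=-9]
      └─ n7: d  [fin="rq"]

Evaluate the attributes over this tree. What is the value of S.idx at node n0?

1. n2.off = 6  [terminal]
2. n3.ok = false  [terminal]
3. n5.wid = 16  [terminal]
4. n6.wid = -9  [terminal]
5. n7.fin = "rq"  [terminal]
6. n4.pre = 4  [a₁.wid * 3 + 31]
7. n4.sig = "rqp"  [d.fin ++ "p"]
8. n4.idx = 26  [a₀.wid * -2 + 58]
9. n1.pre = 6  [S₁.idx - 20]
10. n1.sig = "wrqp"  ["w" ++ S₁.sig]
11. n1.idx = 8  [S₁.pre + 4]
12. n0.pre = 8  [8]
13. n0.sig = "qr"  ["qr"]
14. n0.idx = -3  [S₁.idx - 11]

-3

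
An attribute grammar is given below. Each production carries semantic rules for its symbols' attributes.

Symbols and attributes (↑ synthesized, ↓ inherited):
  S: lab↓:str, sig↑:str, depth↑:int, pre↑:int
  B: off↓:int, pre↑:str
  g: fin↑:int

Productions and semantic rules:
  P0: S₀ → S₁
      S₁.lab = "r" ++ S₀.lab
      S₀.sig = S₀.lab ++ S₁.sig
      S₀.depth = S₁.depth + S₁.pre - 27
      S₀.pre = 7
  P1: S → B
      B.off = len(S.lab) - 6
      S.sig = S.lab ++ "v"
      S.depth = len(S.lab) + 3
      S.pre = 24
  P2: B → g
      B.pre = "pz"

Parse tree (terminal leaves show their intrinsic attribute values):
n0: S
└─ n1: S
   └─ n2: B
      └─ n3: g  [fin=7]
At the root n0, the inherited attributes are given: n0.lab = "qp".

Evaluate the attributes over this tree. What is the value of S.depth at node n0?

1. n0.lab = "qp"  [given at root]
2. n1.lab = "rqp"  ["r" ++ S₀.lab]
3. n2.off = -3  [len(S.lab) - 6]
4. n3.fin = 7  [terminal]
5. n2.pre = "pz"  ["pz"]
6. n1.sig = "rqpv"  [S.lab ++ "v"]
7. n1.depth = 6  [len(S.lab) + 3]
8. n1.pre = 24  [24]
9. n0.sig = "qprqpv"  [S₀.lab ++ S₁.sig]
10. n0.depth = 3  [S₁.depth + S₁.pre - 27]
11. n0.pre = 7  [7]

3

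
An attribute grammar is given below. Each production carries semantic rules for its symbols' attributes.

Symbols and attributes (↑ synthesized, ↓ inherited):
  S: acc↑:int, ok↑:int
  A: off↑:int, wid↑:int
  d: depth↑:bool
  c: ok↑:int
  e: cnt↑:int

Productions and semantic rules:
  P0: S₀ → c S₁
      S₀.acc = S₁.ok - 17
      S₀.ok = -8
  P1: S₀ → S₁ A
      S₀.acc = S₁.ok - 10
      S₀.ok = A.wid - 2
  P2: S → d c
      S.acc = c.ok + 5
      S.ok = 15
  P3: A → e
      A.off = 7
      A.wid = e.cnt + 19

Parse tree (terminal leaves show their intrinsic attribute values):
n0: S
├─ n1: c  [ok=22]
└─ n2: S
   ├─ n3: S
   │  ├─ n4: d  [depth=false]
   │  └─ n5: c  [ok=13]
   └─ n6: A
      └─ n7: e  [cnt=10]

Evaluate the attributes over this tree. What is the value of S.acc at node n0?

10

1. n1.ok = 22  [terminal]
2. n4.depth = false  [terminal]
3. n5.ok = 13  [terminal]
4. n3.acc = 18  [c.ok + 5]
5. n3.ok = 15  [15]
6. n7.cnt = 10  [terminal]
7. n6.off = 7  [7]
8. n6.wid = 29  [e.cnt + 19]
9. n2.acc = 5  [S₁.ok - 10]
10. n2.ok = 27  [A.wid - 2]
11. n0.acc = 10  [S₁.ok - 17]
12. n0.ok = -8  [-8]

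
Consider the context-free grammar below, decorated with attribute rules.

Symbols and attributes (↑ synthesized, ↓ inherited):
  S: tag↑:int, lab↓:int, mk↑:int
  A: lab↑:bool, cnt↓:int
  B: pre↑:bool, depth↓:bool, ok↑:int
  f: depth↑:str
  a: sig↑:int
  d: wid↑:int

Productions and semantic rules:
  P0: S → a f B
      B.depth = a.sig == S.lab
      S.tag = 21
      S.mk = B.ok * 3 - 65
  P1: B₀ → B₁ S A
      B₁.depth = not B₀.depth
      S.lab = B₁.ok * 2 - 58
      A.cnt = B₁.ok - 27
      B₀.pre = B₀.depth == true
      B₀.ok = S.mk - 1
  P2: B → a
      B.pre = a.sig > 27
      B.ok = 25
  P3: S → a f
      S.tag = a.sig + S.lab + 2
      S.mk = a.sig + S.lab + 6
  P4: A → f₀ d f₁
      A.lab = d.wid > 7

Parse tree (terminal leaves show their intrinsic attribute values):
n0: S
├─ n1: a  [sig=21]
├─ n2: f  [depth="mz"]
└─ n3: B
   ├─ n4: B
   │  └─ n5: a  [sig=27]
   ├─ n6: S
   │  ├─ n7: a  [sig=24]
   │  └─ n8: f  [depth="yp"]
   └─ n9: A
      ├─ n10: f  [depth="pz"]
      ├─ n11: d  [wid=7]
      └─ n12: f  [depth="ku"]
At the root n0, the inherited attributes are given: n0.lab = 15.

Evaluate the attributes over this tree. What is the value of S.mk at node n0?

1. n0.lab = 15  [given at root]
2. n1.sig = 21  [terminal]
3. n2.depth = "mz"  [terminal]
4. n3.depth = false  [a.sig == S.lab]
5. n4.depth = true  [not B₀.depth]
6. n5.sig = 27  [terminal]
7. n4.pre = false  [a.sig > 27]
8. n4.ok = 25  [25]
9. n6.lab = -8  [B₁.ok * 2 - 58]
10. n7.sig = 24  [terminal]
11. n8.depth = "yp"  [terminal]
12. n6.tag = 18  [a.sig + S.lab + 2]
13. n6.mk = 22  [a.sig + S.lab + 6]
14. n9.cnt = -2  [B₁.ok - 27]
15. n10.depth = "pz"  [terminal]
16. n11.wid = 7  [terminal]
17. n12.depth = "ku"  [terminal]
18. n9.lab = false  [d.wid > 7]
19. n3.pre = false  [B₀.depth == true]
20. n3.ok = 21  [S.mk - 1]
21. n0.tag = 21  [21]
22. n0.mk = -2  [B.ok * 3 - 65]

-2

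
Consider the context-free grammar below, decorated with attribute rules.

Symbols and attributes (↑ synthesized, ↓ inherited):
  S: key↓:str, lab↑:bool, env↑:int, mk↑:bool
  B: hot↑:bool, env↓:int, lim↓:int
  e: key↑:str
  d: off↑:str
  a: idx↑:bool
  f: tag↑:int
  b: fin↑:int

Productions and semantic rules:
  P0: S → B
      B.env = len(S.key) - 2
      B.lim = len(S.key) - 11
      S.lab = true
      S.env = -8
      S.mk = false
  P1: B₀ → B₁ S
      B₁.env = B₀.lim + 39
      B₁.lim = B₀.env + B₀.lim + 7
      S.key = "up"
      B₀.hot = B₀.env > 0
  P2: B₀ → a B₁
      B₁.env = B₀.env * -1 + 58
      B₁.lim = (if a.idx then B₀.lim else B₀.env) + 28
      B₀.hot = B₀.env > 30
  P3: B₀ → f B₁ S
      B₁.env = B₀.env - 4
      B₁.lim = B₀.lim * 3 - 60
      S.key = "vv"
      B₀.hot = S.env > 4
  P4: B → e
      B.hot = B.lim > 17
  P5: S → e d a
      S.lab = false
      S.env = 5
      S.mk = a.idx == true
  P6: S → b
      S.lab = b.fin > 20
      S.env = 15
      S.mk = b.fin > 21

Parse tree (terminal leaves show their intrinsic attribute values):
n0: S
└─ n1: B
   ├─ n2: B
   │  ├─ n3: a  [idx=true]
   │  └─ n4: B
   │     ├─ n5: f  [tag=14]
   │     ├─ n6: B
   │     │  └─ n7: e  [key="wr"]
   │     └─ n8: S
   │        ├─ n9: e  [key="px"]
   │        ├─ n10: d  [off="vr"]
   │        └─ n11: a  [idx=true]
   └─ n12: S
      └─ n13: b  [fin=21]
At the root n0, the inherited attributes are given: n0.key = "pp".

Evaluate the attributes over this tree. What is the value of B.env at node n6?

24

1. n0.key = "pp"  [given at root]
2. n1.env = 0  [len(S.key) - 2]
3. n1.lim = -9  [len(S.key) - 11]
4. n2.env = 30  [B₀.lim + 39]
5. n2.lim = -2  [B₀.env + B₀.lim + 7]
6. n3.idx = true  [terminal]
7. n4.env = 28  [B₀.env * -1 + 58]
8. n4.lim = 26  [(if a.idx then B₀.lim else B₀.env) + 28]
9. n5.tag = 14  [terminal]
10. n6.env = 24  [B₀.env - 4]
11. n6.lim = 18  [B₀.lim * 3 - 60]
12. n7.key = "wr"  [terminal]
13. n6.hot = true  [B.lim > 17]
14. n8.key = "vv"  ["vv"]
15. n9.key = "px"  [terminal]
16. n10.off = "vr"  [terminal]
17. n11.idx = true  [terminal]
18. n8.lab = false  [false]
19. n8.env = 5  [5]
20. n8.mk = true  [a.idx == true]
21. n4.hot = true  [S.env > 4]
22. n2.hot = false  [B₀.env > 30]
23. n12.key = "up"  ["up"]
24. n13.fin = 21  [terminal]
25. n12.lab = true  [b.fin > 20]
26. n12.env = 15  [15]
27. n12.mk = false  [b.fin > 21]
28. n1.hot = false  [B₀.env > 0]
29. n0.lab = true  [true]
30. n0.env = -8  [-8]
31. n0.mk = false  [false]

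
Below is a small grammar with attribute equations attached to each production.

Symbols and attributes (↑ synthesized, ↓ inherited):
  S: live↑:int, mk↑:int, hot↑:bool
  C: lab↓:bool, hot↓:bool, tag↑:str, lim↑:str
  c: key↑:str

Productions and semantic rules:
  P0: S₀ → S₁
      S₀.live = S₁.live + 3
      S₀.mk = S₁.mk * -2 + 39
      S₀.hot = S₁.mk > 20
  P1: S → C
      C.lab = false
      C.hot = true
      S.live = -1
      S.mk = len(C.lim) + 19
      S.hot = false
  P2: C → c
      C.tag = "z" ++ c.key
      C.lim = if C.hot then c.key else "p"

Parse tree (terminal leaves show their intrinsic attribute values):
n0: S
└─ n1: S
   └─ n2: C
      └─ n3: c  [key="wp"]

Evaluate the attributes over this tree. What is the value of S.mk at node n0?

1. n2.lab = false  [false]
2. n2.hot = true  [true]
3. n3.key = "wp"  [terminal]
4. n2.tag = "zwp"  ["z" ++ c.key]
5. n2.lim = "wp"  [if C.hot then c.key else "p"]
6. n1.live = -1  [-1]
7. n1.mk = 21  [len(C.lim) + 19]
8. n1.hot = false  [false]
9. n0.live = 2  [S₁.live + 3]
10. n0.mk = -3  [S₁.mk * -2 + 39]
11. n0.hot = true  [S₁.mk > 20]

-3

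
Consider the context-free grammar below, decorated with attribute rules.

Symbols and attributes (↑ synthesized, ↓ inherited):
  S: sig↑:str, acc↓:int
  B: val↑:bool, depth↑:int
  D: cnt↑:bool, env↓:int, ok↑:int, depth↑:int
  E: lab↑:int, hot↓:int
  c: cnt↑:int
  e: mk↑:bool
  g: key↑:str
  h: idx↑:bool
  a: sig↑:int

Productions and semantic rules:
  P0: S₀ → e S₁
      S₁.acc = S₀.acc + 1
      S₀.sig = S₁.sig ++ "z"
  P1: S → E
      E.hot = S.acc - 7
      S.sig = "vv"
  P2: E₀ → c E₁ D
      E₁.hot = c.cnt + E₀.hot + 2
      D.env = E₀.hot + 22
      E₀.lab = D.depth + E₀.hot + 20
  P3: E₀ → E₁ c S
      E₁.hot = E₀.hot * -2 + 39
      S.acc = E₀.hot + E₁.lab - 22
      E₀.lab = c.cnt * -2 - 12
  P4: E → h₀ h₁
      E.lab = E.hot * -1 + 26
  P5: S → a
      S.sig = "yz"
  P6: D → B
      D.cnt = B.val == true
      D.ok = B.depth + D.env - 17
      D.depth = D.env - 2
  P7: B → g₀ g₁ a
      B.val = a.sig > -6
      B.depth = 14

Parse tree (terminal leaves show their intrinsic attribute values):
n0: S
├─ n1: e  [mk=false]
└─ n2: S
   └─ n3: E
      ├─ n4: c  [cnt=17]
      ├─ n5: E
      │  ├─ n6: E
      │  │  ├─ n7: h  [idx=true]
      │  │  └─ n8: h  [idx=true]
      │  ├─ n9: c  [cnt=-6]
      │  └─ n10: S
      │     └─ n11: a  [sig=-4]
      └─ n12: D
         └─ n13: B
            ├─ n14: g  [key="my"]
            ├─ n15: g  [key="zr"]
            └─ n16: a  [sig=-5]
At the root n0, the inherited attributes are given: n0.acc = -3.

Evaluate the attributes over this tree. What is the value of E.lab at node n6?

7

1. n0.acc = -3  [given at root]
2. n1.mk = false  [terminal]
3. n2.acc = -2  [S₀.acc + 1]
4. n3.hot = -9  [S.acc - 7]
5. n4.cnt = 17  [terminal]
6. n5.hot = 10  [c.cnt + E₀.hot + 2]
7. n6.hot = 19  [E₀.hot * -2 + 39]
8. n7.idx = true  [terminal]
9. n8.idx = true  [terminal]
10. n6.lab = 7  [E.hot * -1 + 26]
11. n9.cnt = -6  [terminal]
12. n10.acc = -5  [E₀.hot + E₁.lab - 22]
13. n11.sig = -4  [terminal]
14. n10.sig = "yz"  ["yz"]
15. n5.lab = 0  [c.cnt * -2 - 12]
16. n12.env = 13  [E₀.hot + 22]
17. n14.key = "my"  [terminal]
18. n15.key = "zr"  [terminal]
19. n16.sig = -5  [terminal]
20. n13.val = true  [a.sig > -6]
21. n13.depth = 14  [14]
22. n12.cnt = true  [B.val == true]
23. n12.ok = 10  [B.depth + D.env - 17]
24. n12.depth = 11  [D.env - 2]
25. n3.lab = 22  [D.depth + E₀.hot + 20]
26. n2.sig = "vv"  ["vv"]
27. n0.sig = "vvz"  [S₁.sig ++ "z"]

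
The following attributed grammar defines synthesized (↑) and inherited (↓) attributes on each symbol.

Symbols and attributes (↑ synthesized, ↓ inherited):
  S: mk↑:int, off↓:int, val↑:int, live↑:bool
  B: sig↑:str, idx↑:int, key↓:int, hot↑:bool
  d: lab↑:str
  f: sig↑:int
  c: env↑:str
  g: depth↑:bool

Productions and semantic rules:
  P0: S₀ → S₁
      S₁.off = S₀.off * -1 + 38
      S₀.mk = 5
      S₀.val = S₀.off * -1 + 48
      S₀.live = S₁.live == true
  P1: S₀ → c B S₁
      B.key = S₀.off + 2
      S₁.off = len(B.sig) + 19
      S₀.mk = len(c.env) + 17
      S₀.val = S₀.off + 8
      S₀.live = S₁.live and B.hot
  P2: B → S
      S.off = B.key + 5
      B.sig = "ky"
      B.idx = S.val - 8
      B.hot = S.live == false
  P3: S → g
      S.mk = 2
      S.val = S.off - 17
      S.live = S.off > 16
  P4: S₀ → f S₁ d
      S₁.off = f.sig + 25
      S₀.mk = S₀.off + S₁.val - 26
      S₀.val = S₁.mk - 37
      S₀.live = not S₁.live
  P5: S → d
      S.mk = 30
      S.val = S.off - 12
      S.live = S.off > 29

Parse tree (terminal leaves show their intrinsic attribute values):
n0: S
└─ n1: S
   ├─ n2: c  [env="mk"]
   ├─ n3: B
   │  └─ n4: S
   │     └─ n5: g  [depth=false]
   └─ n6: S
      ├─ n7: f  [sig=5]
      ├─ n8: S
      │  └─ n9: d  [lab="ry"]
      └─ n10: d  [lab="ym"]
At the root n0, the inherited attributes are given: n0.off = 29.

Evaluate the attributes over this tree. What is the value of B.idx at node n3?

1. n0.off = 29  [given at root]
2. n1.off = 9  [S₀.off * -1 + 38]
3. n2.env = "mk"  [terminal]
4. n3.key = 11  [S₀.off + 2]
5. n4.off = 16  [B.key + 5]
6. n5.depth = false  [terminal]
7. n4.mk = 2  [2]
8. n4.val = -1  [S.off - 17]
9. n4.live = false  [S.off > 16]
10. n3.sig = "ky"  ["ky"]
11. n3.idx = -9  [S.val - 8]
12. n3.hot = true  [S.live == false]
13. n6.off = 21  [len(B.sig) + 19]
14. n7.sig = 5  [terminal]
15. n8.off = 30  [f.sig + 25]
16. n9.lab = "ry"  [terminal]
17. n8.mk = 30  [30]
18. n8.val = 18  [S.off - 12]
19. n8.live = true  [S.off > 29]
20. n10.lab = "ym"  [terminal]
21. n6.mk = 13  [S₀.off + S₁.val - 26]
22. n6.val = -7  [S₁.mk - 37]
23. n6.live = false  [not S₁.live]
24. n1.mk = 19  [len(c.env) + 17]
25. n1.val = 17  [S₀.off + 8]
26. n1.live = false  [S₁.live and B.hot]
27. n0.mk = 5  [5]
28. n0.val = 19  [S₀.off * -1 + 48]
29. n0.live = false  [S₁.live == true]

-9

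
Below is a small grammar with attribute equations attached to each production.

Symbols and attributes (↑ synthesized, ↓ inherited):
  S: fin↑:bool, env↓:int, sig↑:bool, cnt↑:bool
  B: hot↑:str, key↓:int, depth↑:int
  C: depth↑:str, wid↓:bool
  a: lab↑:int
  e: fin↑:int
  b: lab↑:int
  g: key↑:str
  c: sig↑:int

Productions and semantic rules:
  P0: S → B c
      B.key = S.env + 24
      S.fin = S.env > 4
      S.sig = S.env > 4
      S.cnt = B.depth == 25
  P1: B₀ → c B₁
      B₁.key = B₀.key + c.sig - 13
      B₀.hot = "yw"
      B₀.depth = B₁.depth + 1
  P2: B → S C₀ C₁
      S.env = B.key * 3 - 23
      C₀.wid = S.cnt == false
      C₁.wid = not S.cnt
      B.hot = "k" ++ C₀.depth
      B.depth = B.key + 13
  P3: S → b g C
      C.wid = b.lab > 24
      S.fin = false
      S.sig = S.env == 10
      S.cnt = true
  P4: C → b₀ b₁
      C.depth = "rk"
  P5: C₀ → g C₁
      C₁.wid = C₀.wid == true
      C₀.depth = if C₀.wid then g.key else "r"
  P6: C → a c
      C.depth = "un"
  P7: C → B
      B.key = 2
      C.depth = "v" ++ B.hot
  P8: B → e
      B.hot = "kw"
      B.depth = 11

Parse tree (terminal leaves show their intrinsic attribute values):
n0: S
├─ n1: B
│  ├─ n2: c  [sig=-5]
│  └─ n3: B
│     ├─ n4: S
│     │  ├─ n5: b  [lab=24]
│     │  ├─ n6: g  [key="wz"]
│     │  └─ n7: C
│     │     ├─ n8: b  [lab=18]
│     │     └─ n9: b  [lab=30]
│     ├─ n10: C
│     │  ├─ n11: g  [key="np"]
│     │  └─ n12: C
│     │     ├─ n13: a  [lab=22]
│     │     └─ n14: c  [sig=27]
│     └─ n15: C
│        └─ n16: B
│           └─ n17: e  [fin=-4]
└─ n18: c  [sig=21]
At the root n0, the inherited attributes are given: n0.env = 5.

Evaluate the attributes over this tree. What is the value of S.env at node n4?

10

1. n0.env = 5  [given at root]
2. n1.key = 29  [S.env + 24]
3. n2.sig = -5  [terminal]
4. n3.key = 11  [B₀.key + c.sig - 13]
5. n4.env = 10  [B.key * 3 - 23]
6. n5.lab = 24  [terminal]
7. n6.key = "wz"  [terminal]
8. n7.wid = false  [b.lab > 24]
9. n8.lab = 18  [terminal]
10. n9.lab = 30  [terminal]
11. n7.depth = "rk"  ["rk"]
12. n4.fin = false  [false]
13. n4.sig = true  [S.env == 10]
14. n4.cnt = true  [true]
15. n10.wid = false  [S.cnt == false]
16. n11.key = "np"  [terminal]
17. n12.wid = false  [C₀.wid == true]
18. n13.lab = 22  [terminal]
19. n14.sig = 27  [terminal]
20. n12.depth = "un"  ["un"]
21. n10.depth = "r"  [if C₀.wid then g.key else "r"]
22. n15.wid = false  [not S.cnt]
23. n16.key = 2  [2]
24. n17.fin = -4  [terminal]
25. n16.hot = "kw"  ["kw"]
26. n16.depth = 11  [11]
27. n15.depth = "vkw"  ["v" ++ B.hot]
28. n3.hot = "kr"  ["k" ++ C₀.depth]
29. n3.depth = 24  [B.key + 13]
30. n1.hot = "yw"  ["yw"]
31. n1.depth = 25  [B₁.depth + 1]
32. n18.sig = 21  [terminal]
33. n0.fin = true  [S.env > 4]
34. n0.sig = true  [S.env > 4]
35. n0.cnt = true  [B.depth == 25]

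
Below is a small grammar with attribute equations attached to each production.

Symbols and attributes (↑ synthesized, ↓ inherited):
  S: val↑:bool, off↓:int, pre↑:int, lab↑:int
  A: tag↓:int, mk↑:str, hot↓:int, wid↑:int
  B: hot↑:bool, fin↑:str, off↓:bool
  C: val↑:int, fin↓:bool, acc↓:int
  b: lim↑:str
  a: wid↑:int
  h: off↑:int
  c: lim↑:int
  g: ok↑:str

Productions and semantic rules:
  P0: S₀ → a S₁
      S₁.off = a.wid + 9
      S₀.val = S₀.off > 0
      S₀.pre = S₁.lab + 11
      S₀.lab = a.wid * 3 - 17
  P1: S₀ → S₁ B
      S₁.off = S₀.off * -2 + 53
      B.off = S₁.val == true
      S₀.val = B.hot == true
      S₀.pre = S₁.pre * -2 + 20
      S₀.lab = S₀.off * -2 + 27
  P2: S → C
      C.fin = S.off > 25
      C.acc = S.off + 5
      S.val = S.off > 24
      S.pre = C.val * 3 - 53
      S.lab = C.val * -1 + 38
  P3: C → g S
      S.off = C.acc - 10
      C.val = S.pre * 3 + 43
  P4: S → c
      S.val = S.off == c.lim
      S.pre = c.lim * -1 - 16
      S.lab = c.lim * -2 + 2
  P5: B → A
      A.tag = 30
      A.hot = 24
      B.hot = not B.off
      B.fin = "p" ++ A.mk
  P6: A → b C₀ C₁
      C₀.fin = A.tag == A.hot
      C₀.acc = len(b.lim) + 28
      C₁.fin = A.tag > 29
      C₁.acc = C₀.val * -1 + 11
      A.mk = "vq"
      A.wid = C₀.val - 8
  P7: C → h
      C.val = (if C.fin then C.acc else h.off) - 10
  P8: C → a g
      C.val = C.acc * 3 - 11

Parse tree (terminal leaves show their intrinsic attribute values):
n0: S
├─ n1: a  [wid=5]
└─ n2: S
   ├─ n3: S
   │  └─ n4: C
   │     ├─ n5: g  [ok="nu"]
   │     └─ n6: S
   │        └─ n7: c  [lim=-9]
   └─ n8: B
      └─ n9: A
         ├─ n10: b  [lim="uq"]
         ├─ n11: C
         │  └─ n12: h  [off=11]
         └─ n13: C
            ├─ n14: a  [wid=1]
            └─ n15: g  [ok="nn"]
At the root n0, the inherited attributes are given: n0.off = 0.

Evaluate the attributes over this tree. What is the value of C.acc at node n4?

1. n0.off = 0  [given at root]
2. n1.wid = 5  [terminal]
3. n2.off = 14  [a.wid + 9]
4. n3.off = 25  [S₀.off * -2 + 53]
5. n4.fin = false  [S.off > 25]
6. n4.acc = 30  [S.off + 5]
7. n5.ok = "nu"  [terminal]
8. n6.off = 20  [C.acc - 10]
9. n7.lim = -9  [terminal]
10. n6.val = false  [S.off == c.lim]
11. n6.pre = -7  [c.lim * -1 - 16]
12. n6.lab = 20  [c.lim * -2 + 2]
13. n4.val = 22  [S.pre * 3 + 43]
14. n3.val = true  [S.off > 24]
15. n3.pre = 13  [C.val * 3 - 53]
16. n3.lab = 16  [C.val * -1 + 38]
17. n8.off = true  [S₁.val == true]
18. n9.tag = 30  [30]
19. n9.hot = 24  [24]
20. n10.lim = "uq"  [terminal]
21. n11.fin = false  [A.tag == A.hot]
22. n11.acc = 30  [len(b.lim) + 28]
23. n12.off = 11  [terminal]
24. n11.val = 1  [(if C.fin then C.acc else h.off) - 10]
25. n13.fin = true  [A.tag > 29]
26. n13.acc = 10  [C₀.val * -1 + 11]
27. n14.wid = 1  [terminal]
28. n15.ok = "nn"  [terminal]
29. n13.val = 19  [C.acc * 3 - 11]
30. n9.mk = "vq"  ["vq"]
31. n9.wid = -7  [C₀.val - 8]
32. n8.hot = false  [not B.off]
33. n8.fin = "pvq"  ["p" ++ A.mk]
34. n2.val = false  [B.hot == true]
35. n2.pre = -6  [S₁.pre * -2 + 20]
36. n2.lab = -1  [S₀.off * -2 + 27]
37. n0.val = false  [S₀.off > 0]
38. n0.pre = 10  [S₁.lab + 11]
39. n0.lab = -2  [a.wid * 3 - 17]

30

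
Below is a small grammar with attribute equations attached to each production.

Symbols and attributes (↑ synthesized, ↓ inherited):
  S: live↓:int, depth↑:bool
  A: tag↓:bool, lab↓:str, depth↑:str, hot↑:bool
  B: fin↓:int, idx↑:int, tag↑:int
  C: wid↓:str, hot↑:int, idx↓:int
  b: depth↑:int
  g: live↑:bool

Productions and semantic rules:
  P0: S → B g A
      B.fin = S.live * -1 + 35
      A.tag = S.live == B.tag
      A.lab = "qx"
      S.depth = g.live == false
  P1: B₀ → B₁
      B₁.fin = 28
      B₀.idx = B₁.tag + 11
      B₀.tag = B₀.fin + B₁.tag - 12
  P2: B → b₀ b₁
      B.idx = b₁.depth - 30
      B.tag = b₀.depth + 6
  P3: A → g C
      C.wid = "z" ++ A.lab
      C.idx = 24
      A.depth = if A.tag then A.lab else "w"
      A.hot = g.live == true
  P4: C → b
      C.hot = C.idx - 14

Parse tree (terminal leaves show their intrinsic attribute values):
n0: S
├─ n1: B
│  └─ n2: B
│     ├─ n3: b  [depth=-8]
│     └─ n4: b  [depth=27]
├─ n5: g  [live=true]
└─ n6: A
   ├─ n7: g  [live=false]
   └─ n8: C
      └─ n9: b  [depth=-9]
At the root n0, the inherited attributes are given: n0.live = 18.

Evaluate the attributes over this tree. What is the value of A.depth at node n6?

1. n0.live = 18  [given at root]
2. n1.fin = 17  [S.live * -1 + 35]
3. n2.fin = 28  [28]
4. n3.depth = -8  [terminal]
5. n4.depth = 27  [terminal]
6. n2.idx = -3  [b₁.depth - 30]
7. n2.tag = -2  [b₀.depth + 6]
8. n1.idx = 9  [B₁.tag + 11]
9. n1.tag = 3  [B₀.fin + B₁.tag - 12]
10. n5.live = true  [terminal]
11. n6.tag = false  [S.live == B.tag]
12. n6.lab = "qx"  ["qx"]
13. n7.live = false  [terminal]
14. n8.wid = "zqx"  ["z" ++ A.lab]
15. n8.idx = 24  [24]
16. n9.depth = -9  [terminal]
17. n8.hot = 10  [C.idx - 14]
18. n6.depth = "w"  [if A.tag then A.lab else "w"]
19. n6.hot = false  [g.live == true]
20. n0.depth = false  [g.live == false]

"w"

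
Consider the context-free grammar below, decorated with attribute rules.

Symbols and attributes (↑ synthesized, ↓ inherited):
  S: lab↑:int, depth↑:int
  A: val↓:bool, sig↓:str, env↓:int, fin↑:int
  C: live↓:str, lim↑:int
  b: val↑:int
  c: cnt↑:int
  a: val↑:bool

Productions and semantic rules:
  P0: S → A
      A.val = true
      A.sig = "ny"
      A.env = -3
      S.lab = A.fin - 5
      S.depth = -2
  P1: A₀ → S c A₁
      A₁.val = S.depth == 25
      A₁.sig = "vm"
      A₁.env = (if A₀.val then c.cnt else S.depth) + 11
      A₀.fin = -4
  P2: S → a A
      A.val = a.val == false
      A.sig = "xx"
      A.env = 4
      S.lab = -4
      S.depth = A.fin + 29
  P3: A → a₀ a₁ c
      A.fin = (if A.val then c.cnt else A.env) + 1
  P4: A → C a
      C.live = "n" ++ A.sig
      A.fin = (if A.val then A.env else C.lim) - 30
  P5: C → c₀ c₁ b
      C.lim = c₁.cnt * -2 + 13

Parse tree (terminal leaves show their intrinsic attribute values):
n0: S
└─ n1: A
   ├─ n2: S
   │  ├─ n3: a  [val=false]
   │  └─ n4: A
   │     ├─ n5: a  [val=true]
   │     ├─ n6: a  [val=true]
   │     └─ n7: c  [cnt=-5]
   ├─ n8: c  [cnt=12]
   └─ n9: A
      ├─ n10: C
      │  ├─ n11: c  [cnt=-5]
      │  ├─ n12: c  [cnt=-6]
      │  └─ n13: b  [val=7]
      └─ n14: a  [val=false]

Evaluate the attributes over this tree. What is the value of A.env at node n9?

1. n1.val = true  [true]
2. n1.sig = "ny"  ["ny"]
3. n1.env = -3  [-3]
4. n3.val = false  [terminal]
5. n4.val = true  [a.val == false]
6. n4.sig = "xx"  ["xx"]
7. n4.env = 4  [4]
8. n5.val = true  [terminal]
9. n6.val = true  [terminal]
10. n7.cnt = -5  [terminal]
11. n4.fin = -4  [(if A.val then c.cnt else A.env) + 1]
12. n2.lab = -4  [-4]
13. n2.depth = 25  [A.fin + 29]
14. n8.cnt = 12  [terminal]
15. n9.val = true  [S.depth == 25]
16. n9.sig = "vm"  ["vm"]
17. n9.env = 23  [(if A₀.val then c.cnt else S.depth) + 11]
18. n10.live = "nvm"  ["n" ++ A.sig]
19. n11.cnt = -5  [terminal]
20. n12.cnt = -6  [terminal]
21. n13.val = 7  [terminal]
22. n10.lim = 25  [c₁.cnt * -2 + 13]
23. n14.val = false  [terminal]
24. n9.fin = -7  [(if A.val then A.env else C.lim) - 30]
25. n1.fin = -4  [-4]
26. n0.lab = -9  [A.fin - 5]
27. n0.depth = -2  [-2]

23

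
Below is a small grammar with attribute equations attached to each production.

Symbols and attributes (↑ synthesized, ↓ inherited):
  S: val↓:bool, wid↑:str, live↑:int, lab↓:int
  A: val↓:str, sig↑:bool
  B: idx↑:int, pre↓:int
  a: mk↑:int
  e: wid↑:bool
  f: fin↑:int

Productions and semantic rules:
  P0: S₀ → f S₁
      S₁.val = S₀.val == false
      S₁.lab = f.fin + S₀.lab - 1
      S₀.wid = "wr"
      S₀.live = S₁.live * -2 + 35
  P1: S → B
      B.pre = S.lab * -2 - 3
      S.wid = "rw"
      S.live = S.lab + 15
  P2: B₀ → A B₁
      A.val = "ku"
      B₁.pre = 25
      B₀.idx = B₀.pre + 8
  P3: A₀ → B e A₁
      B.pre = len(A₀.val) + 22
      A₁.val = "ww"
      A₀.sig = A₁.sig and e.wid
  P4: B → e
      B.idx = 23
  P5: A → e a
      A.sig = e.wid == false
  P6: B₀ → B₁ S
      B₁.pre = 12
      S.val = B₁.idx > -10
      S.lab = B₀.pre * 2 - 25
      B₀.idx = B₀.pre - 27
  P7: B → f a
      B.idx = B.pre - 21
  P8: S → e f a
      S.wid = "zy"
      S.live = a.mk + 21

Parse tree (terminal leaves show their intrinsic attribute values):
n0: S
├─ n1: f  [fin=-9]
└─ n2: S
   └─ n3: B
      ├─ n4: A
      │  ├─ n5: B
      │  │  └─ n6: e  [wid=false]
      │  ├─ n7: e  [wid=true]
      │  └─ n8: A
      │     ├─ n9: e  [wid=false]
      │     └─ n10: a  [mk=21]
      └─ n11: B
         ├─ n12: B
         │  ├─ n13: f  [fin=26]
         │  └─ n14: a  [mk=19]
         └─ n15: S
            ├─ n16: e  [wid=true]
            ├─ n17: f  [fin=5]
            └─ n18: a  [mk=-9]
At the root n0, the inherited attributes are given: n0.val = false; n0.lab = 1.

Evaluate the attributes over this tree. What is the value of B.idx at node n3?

23

1. n0.val = false  [given at root]
2. n0.lab = 1  [given at root]
3. n1.fin = -9  [terminal]
4. n2.val = true  [S₀.val == false]
5. n2.lab = -9  [f.fin + S₀.lab - 1]
6. n3.pre = 15  [S.lab * -2 - 3]
7. n4.val = "ku"  ["ku"]
8. n5.pre = 24  [len(A₀.val) + 22]
9. n6.wid = false  [terminal]
10. n5.idx = 23  [23]
11. n7.wid = true  [terminal]
12. n8.val = "ww"  ["ww"]
13. n9.wid = false  [terminal]
14. n10.mk = 21  [terminal]
15. n8.sig = true  [e.wid == false]
16. n4.sig = true  [A₁.sig and e.wid]
17. n11.pre = 25  [25]
18. n12.pre = 12  [12]
19. n13.fin = 26  [terminal]
20. n14.mk = 19  [terminal]
21. n12.idx = -9  [B.pre - 21]
22. n15.val = true  [B₁.idx > -10]
23. n15.lab = 25  [B₀.pre * 2 - 25]
24. n16.wid = true  [terminal]
25. n17.fin = 5  [terminal]
26. n18.mk = -9  [terminal]
27. n15.wid = "zy"  ["zy"]
28. n15.live = 12  [a.mk + 21]
29. n11.idx = -2  [B₀.pre - 27]
30. n3.idx = 23  [B₀.pre + 8]
31. n2.wid = "rw"  ["rw"]
32. n2.live = 6  [S.lab + 15]
33. n0.wid = "wr"  ["wr"]
34. n0.live = 23  [S₁.live * -2 + 35]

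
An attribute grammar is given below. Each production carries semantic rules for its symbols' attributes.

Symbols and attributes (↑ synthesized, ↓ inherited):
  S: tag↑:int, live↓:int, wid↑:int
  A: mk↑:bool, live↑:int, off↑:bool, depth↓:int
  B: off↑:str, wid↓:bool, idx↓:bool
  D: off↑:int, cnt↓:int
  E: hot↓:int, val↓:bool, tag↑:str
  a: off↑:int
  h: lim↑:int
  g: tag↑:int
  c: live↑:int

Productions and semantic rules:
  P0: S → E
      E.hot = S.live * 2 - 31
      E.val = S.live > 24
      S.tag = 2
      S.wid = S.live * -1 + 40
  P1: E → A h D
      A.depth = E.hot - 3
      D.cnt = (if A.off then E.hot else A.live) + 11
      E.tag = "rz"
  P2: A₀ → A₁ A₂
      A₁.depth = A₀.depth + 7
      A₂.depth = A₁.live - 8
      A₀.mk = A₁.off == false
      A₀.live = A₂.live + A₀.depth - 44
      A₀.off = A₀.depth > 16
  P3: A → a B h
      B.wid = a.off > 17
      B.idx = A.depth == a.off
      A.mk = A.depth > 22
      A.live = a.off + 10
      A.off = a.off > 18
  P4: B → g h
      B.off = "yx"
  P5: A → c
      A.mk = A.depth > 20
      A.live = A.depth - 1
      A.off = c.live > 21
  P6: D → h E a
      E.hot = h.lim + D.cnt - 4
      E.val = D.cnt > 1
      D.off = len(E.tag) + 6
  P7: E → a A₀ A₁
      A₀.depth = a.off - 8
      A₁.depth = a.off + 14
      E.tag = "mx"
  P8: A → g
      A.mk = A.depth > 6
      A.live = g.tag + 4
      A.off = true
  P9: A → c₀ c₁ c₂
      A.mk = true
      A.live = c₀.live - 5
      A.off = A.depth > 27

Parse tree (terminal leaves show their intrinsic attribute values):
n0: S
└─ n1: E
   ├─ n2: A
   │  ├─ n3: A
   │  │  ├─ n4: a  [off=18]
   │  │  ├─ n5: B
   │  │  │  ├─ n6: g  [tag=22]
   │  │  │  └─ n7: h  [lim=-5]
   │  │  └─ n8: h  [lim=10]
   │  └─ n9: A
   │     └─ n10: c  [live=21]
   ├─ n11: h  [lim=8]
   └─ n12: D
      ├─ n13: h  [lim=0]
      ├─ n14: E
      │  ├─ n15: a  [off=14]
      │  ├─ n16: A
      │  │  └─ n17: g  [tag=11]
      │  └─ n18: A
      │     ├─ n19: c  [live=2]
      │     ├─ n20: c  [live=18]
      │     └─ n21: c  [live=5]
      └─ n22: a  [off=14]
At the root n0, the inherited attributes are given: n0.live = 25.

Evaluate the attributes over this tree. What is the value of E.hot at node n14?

-2

1. n0.live = 25  [given at root]
2. n1.hot = 19  [S.live * 2 - 31]
3. n1.val = true  [S.live > 24]
4. n2.depth = 16  [E.hot - 3]
5. n3.depth = 23  [A₀.depth + 7]
6. n4.off = 18  [terminal]
7. n5.wid = true  [a.off > 17]
8. n5.idx = false  [A.depth == a.off]
9. n6.tag = 22  [terminal]
10. n7.lim = -5  [terminal]
11. n5.off = "yx"  ["yx"]
12. n8.lim = 10  [terminal]
13. n3.mk = true  [A.depth > 22]
14. n3.live = 28  [a.off + 10]
15. n3.off = false  [a.off > 18]
16. n9.depth = 20  [A₁.live - 8]
17. n10.live = 21  [terminal]
18. n9.mk = false  [A.depth > 20]
19. n9.live = 19  [A.depth - 1]
20. n9.off = false  [c.live > 21]
21. n2.mk = true  [A₁.off == false]
22. n2.live = -9  [A₂.live + A₀.depth - 44]
23. n2.off = false  [A₀.depth > 16]
24. n11.lim = 8  [terminal]
25. n12.cnt = 2  [(if A.off then E.hot else A.live) + 11]
26. n13.lim = 0  [terminal]
27. n14.hot = -2  [h.lim + D.cnt - 4]
28. n14.val = true  [D.cnt > 1]
29. n15.off = 14  [terminal]
30. n16.depth = 6  [a.off - 8]
31. n17.tag = 11  [terminal]
32. n16.mk = false  [A.depth > 6]
33. n16.live = 15  [g.tag + 4]
34. n16.off = true  [true]
35. n18.depth = 28  [a.off + 14]
36. n19.live = 2  [terminal]
37. n20.live = 18  [terminal]
38. n21.live = 5  [terminal]
39. n18.mk = true  [true]
40. n18.live = -3  [c₀.live - 5]
41. n18.off = true  [A.depth > 27]
42. n14.tag = "mx"  ["mx"]
43. n22.off = 14  [terminal]
44. n12.off = 8  [len(E.tag) + 6]
45. n1.tag = "rz"  ["rz"]
46. n0.tag = 2  [2]
47. n0.wid = 15  [S.live * -1 + 40]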